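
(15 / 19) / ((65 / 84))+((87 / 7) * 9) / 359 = 826677 / 620711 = 1.33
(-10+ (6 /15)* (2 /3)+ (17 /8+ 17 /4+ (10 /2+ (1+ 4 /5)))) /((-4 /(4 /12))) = -0.29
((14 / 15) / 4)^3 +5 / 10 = 13843 / 27000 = 0.51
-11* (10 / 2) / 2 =-55 / 2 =-27.50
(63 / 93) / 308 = 3 / 1364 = 0.00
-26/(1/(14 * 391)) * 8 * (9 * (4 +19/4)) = -89664120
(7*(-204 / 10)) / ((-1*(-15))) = -238 / 25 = -9.52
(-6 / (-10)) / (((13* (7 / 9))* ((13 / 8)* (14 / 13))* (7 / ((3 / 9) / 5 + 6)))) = 36 / 1225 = 0.03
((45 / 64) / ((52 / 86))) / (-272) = -0.00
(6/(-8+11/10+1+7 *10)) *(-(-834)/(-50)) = -5004/3205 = -1.56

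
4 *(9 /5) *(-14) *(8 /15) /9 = -448 /75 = -5.97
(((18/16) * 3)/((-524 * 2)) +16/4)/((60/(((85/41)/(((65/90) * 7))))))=244137/8937344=0.03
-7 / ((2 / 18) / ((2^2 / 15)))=-84 / 5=-16.80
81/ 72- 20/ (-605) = 1121/ 968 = 1.16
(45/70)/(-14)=-9/196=-0.05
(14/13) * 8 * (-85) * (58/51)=-832.82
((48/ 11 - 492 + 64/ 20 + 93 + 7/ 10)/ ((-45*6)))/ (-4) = -14327/ 39600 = -0.36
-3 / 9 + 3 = 8 / 3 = 2.67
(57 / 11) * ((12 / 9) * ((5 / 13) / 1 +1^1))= 1368 / 143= 9.57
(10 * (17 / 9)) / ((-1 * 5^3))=-34 / 225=-0.15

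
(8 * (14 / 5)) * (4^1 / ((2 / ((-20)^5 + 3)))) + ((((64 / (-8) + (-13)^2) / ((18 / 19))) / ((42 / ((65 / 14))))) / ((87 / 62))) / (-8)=-377162607612503 / 2630880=-143359867.27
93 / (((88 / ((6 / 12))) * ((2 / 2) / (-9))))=-837 / 176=-4.76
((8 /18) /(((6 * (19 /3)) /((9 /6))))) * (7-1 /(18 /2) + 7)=0.24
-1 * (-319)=319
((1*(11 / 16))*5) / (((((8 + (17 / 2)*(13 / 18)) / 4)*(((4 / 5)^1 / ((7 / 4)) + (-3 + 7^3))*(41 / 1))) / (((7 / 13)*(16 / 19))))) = 53900 / 1706186833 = 0.00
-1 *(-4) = 4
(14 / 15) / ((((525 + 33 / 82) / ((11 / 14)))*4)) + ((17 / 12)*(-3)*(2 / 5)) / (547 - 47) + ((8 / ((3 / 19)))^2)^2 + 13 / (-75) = 12776378578997401 / 1938735000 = 6590059.28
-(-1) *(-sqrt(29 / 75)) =-sqrt(87) / 15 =-0.62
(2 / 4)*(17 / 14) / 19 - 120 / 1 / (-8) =7997 / 532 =15.03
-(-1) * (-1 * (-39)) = 39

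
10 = 10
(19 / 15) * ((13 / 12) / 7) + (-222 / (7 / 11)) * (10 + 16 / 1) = -9070.09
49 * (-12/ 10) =-294/ 5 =-58.80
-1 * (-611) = 611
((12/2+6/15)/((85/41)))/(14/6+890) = 3936/1137725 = 0.00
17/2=8.50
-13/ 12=-1.08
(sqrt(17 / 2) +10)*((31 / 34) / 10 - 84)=-1083.72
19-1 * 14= 5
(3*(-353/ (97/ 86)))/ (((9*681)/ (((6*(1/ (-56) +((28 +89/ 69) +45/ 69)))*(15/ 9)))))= -8775511165/ 191433186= -45.84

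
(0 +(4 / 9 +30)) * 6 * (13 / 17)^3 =1203956 / 14739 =81.69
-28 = -28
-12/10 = -6/5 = -1.20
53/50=1.06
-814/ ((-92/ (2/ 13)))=407/ 299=1.36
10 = 10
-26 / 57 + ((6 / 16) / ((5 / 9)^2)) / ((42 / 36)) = 23353 / 39900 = 0.59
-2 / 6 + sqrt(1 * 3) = -1 / 3 + sqrt(3) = 1.40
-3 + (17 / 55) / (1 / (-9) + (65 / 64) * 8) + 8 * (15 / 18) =352757 / 95205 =3.71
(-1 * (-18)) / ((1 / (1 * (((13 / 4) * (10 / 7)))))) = 585 / 7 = 83.57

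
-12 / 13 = -0.92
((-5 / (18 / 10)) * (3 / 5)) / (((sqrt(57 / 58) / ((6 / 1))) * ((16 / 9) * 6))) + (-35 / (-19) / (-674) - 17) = -217737 / 12806 - 5 * sqrt(3306) / 304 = -17.95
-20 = -20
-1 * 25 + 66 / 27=-203 / 9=-22.56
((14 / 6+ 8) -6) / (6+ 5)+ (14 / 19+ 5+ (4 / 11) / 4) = 3901 / 627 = 6.22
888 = 888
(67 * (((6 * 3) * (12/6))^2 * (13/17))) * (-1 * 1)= -1128816/17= -66400.94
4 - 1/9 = 35/9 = 3.89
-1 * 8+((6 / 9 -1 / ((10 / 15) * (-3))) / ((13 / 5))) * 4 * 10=388 / 39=9.95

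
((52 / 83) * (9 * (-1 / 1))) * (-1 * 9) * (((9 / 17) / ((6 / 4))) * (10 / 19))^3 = 909792000 / 2796956161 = 0.33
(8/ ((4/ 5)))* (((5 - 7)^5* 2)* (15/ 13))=-9600/ 13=-738.46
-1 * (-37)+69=106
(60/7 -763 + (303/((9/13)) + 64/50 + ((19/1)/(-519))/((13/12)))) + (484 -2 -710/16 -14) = 108.11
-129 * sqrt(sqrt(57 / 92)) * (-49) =6321 * sqrt(2) * 23^(3 / 4) * 57^(1 / 4) / 46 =5607.99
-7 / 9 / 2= -7 / 18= -0.39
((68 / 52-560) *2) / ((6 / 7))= -16947 / 13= -1303.62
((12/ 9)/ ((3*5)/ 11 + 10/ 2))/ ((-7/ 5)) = -22/ 147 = -0.15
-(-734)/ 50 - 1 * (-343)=8942/ 25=357.68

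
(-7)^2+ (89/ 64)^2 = 208625/ 4096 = 50.93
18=18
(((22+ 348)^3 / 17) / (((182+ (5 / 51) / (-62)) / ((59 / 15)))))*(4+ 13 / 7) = 1519367126800 / 4028353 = 377168.32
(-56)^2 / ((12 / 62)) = 48608 / 3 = 16202.67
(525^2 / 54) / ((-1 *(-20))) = 6125 / 24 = 255.21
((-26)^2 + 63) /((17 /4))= 2956 /17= 173.88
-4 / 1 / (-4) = 1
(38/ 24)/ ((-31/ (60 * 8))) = -760/ 31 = -24.52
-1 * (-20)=20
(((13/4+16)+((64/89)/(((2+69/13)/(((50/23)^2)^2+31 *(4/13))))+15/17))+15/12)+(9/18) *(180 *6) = 45413212104969/80445892270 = 564.52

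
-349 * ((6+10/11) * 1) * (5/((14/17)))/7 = -1127270/539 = -2091.41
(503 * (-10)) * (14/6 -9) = 100600/3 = 33533.33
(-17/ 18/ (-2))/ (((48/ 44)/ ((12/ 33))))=17/ 108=0.16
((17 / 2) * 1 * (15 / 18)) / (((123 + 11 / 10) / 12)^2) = 6000 / 90593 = 0.07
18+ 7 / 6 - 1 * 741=-4331 / 6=-721.83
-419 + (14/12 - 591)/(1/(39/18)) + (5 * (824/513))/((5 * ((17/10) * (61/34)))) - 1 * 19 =-214725755/125172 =-1715.45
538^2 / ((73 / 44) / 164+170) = 2088627904 / 1226793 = 1702.51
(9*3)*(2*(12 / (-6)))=-108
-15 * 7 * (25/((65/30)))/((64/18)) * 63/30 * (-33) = 9823275/416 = 23613.64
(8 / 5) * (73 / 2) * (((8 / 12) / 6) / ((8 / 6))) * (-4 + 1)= -73 / 5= -14.60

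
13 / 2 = 6.50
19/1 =19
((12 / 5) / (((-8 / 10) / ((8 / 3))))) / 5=-8 / 5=-1.60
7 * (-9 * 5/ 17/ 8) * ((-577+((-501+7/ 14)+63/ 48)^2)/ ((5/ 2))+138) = -4015164951/ 17408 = -230650.56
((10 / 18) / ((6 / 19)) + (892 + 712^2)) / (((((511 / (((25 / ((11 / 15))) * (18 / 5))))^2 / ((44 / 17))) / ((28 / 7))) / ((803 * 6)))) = 88851294360000 / 60809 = 1461153683.83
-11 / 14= -0.79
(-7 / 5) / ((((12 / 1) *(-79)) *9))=7 / 42660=0.00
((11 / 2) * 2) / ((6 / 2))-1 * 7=-10 / 3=-3.33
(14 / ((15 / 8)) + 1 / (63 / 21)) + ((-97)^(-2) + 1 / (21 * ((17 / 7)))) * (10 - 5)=18951001 / 2399295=7.90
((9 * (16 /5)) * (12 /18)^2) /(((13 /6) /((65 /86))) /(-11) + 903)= 264 /18619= 0.01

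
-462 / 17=-27.18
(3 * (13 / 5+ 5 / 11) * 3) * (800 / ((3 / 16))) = 1290240 / 11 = 117294.55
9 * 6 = 54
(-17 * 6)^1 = -102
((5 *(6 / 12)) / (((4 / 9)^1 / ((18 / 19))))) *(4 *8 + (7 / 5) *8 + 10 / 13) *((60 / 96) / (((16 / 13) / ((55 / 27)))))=1178925 / 4864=242.38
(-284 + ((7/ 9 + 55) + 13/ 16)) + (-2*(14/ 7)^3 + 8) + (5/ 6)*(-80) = -43499/ 144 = -302.08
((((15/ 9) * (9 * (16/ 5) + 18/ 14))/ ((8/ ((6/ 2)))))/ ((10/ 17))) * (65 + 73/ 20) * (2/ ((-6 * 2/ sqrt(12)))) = -8192691 * sqrt(3)/ 11200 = -1266.98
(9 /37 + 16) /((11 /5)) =3005 /407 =7.38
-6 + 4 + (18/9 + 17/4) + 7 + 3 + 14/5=341/20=17.05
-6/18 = -0.33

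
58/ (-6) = -29/ 3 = -9.67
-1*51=-51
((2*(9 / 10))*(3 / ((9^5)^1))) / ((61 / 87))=29 / 222345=0.00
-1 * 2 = -2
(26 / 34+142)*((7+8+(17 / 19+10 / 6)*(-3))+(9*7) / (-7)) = -77664 / 323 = -240.45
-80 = -80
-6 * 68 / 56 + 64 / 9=-11 / 63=-0.17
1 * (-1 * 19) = -19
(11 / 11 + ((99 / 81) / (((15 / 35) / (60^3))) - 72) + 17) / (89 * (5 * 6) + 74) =307973 / 1372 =224.47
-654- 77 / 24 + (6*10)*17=362.79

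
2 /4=1 /2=0.50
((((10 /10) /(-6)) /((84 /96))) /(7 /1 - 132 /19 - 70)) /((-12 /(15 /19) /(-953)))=4765 /27909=0.17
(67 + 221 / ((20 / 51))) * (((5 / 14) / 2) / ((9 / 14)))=12611 / 72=175.15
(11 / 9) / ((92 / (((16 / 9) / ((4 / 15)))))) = 55 / 621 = 0.09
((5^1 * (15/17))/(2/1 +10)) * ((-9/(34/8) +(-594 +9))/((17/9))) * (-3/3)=2245725/19652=114.27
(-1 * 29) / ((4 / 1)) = -29 / 4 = -7.25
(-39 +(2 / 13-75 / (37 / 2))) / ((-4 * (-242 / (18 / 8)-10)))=-185715 / 2035592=-0.09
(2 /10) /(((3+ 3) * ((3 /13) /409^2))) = 2174653 /90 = 24162.81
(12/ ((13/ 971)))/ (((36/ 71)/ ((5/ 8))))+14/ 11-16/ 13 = 3791899/ 3432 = 1104.87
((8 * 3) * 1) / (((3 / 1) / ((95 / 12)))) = 190 / 3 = 63.33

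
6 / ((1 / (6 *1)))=36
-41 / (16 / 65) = -2665 / 16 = -166.56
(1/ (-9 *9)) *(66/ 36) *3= -11/ 162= -0.07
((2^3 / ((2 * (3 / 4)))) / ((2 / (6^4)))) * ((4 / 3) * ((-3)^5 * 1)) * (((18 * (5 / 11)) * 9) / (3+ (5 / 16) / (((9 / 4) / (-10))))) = -16325867520 / 319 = -51178268.09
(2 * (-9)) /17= -18 /17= -1.06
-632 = -632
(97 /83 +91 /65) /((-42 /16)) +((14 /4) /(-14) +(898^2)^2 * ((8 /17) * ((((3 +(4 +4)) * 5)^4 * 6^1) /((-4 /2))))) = -4978456641723076143128059 /592620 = -8400757047894225883.58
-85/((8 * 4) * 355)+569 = 1292751/2272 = 568.99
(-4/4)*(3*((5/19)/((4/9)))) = -135/76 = -1.78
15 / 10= 1.50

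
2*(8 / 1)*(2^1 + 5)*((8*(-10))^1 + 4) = -8512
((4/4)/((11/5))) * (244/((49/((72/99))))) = 9760/5929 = 1.65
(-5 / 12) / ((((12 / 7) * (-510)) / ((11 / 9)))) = 77 / 132192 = 0.00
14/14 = 1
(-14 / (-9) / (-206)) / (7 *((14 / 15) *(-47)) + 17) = 35 / 1344459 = 0.00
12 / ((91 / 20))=240 / 91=2.64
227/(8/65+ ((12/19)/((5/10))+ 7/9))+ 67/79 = 200936846/1900187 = 105.75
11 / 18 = 0.61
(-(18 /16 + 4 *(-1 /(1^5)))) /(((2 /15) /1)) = 21.56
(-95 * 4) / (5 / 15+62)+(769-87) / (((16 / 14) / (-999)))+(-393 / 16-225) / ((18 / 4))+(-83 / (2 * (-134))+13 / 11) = -596213.31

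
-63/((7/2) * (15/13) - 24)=546/173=3.16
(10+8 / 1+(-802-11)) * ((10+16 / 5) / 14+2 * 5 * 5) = -283497 / 7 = -40499.57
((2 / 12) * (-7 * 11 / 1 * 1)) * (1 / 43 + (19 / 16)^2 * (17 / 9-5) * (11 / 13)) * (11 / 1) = 1006052201 / 1931904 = 520.76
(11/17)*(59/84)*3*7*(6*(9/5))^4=1379620836/10625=129846.67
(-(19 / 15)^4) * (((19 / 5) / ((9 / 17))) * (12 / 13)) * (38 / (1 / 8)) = -51185918528 / 9871875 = -5185.02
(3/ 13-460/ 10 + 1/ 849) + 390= 3799288/ 11037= 344.23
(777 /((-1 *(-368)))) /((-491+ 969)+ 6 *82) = 777 /356960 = 0.00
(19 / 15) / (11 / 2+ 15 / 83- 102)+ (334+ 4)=81061076 / 239835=337.99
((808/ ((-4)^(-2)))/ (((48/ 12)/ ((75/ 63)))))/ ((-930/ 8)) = -64640/ 1953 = -33.10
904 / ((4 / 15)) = 3390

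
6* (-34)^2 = 6936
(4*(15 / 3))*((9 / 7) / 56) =45 / 98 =0.46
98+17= 115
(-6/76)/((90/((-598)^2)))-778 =-311131/285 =-1091.69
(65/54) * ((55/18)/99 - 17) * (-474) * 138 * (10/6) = 1623353225/729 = 2226821.98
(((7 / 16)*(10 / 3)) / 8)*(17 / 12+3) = 1855 / 2304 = 0.81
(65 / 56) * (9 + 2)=715 / 56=12.77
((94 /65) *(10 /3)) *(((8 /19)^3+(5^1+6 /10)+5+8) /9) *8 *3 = 963232288 /4012515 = 240.06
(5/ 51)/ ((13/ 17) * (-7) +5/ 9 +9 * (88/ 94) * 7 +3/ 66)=15510/ 8578787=0.00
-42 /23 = -1.83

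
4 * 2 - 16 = -8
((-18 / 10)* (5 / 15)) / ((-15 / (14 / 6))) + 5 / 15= 32 / 75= 0.43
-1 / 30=-0.03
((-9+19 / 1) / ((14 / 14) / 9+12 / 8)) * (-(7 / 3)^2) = -980 / 29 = -33.79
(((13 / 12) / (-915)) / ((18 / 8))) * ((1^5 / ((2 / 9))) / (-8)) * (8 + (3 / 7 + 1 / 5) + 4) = 2873 / 768600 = 0.00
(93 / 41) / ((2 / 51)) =4743 / 82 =57.84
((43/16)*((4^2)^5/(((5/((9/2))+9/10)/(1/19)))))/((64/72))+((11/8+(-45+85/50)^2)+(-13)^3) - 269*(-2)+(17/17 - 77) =57162634067/687800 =83109.38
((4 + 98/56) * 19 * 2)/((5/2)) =437/5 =87.40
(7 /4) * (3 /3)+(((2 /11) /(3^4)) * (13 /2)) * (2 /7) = 43763 /24948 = 1.75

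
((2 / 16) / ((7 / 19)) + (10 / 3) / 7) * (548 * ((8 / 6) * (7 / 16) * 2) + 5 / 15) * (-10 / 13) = -1314515 / 3276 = -401.26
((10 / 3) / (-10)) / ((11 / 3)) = -0.09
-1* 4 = -4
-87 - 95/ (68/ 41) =-9811/ 68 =-144.28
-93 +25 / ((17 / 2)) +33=-970 / 17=-57.06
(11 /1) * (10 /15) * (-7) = -154 /3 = -51.33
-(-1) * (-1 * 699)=-699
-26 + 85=59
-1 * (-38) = 38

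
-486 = -486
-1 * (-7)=7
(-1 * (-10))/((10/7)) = 7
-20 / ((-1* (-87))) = -20 / 87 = -0.23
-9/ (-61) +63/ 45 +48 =15112/ 305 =49.55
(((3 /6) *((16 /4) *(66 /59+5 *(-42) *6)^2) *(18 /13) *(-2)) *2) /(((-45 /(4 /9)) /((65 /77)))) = 39229348096 /268037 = 146357.96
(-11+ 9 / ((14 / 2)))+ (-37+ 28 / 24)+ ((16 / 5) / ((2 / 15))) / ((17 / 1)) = -31513 / 714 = -44.14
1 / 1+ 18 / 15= 11 / 5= 2.20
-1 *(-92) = 92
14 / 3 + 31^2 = 2897 / 3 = 965.67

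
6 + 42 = 48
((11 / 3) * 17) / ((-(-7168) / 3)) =187 / 7168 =0.03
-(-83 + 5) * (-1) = -78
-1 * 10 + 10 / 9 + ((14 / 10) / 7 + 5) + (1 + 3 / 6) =-197 / 90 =-2.19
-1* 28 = -28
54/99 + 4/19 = 158/209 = 0.76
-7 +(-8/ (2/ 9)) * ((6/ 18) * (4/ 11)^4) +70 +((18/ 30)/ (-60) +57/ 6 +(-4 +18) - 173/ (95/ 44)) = 171187531/ 27817900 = 6.15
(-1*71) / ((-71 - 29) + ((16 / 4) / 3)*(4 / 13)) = 2769 / 3884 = 0.71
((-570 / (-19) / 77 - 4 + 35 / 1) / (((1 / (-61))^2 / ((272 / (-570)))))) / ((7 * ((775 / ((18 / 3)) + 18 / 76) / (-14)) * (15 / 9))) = 458676507 / 887425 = 516.86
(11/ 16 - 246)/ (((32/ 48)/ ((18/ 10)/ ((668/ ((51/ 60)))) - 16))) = 503332737/ 85504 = 5886.66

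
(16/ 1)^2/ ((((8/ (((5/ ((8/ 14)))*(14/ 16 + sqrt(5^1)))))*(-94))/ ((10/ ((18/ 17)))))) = -87.52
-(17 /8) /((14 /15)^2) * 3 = -7.32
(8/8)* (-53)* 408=-21624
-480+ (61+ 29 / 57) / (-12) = -165913 / 342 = -485.13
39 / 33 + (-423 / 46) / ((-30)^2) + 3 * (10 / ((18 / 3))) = 312283 / 50600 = 6.17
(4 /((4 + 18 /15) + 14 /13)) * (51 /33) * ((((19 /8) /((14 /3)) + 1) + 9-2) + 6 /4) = 9.86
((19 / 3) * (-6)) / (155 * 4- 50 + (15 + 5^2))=-19 / 305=-0.06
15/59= 0.25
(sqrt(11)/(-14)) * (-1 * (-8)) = -4 * sqrt(11)/7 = -1.90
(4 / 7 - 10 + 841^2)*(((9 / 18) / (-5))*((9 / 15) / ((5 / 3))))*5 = -44558109 / 350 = -127308.88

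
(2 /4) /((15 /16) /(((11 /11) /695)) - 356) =8 /4729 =0.00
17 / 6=2.83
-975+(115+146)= -714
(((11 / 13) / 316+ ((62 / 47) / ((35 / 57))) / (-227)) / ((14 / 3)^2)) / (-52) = 93690963 / 15634414053440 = 0.00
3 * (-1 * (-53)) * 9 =1431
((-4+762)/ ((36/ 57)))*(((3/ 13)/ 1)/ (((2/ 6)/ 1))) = 21603/ 26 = 830.88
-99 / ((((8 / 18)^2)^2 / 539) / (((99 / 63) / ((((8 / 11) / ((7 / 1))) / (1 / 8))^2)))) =-3261895871157 / 1048576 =-3110786.32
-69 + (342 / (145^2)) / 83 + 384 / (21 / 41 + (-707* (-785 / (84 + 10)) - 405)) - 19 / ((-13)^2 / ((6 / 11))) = -4743945500134427403 / 68761497778763075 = -68.99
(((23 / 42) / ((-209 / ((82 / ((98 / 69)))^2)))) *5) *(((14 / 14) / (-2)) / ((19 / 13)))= 3988281765 / 266962388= 14.94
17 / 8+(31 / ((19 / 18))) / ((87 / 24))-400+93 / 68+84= -22810947 / 74936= -304.41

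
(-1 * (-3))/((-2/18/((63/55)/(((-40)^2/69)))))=-117369/88000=-1.33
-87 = -87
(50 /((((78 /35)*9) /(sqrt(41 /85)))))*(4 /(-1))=-700*sqrt(3485) /5967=-6.93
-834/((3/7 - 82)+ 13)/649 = 973/51920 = 0.02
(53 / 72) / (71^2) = 53 / 362952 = 0.00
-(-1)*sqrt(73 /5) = sqrt(365) /5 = 3.82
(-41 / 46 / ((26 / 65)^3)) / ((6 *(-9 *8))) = 5125 / 158976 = 0.03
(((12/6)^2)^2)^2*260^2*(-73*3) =-3789926400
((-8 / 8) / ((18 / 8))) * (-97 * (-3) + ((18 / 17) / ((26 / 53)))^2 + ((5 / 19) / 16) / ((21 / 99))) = -10245644015 / 77950236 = -131.44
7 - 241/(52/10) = -1023/26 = -39.35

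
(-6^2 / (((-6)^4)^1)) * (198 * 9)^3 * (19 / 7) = -2986580322 / 7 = -426654331.71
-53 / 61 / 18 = -0.05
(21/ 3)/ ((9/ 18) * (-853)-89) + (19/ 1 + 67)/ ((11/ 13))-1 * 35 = 66.62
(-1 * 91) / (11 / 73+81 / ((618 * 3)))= -468.17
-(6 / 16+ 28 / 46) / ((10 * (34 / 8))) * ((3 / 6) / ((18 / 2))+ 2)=-6697 / 140760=-0.05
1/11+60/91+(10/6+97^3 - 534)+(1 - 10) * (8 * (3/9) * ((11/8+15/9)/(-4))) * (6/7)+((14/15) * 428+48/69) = 630294147727/690690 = 912557.22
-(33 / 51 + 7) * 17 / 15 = -26 / 3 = -8.67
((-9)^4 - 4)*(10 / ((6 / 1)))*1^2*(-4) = -131140 / 3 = -43713.33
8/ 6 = 4/ 3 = 1.33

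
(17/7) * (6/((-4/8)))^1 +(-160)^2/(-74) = -97148/259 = -375.09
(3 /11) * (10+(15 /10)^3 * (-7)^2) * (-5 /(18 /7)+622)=15658883 /528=29656.98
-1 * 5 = -5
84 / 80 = 21 / 20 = 1.05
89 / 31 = 2.87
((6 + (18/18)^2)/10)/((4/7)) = 49/40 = 1.22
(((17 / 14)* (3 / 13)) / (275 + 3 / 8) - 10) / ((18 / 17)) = -17038471 / 1804257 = -9.44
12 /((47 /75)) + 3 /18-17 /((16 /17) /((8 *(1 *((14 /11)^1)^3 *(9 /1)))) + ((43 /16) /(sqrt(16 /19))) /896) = -5588278939783362541 /1538571475296930 + 2356027646386176 *sqrt(19) /5455927217365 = -1749.82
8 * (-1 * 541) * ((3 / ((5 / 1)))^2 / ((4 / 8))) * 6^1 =-467424 / 25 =-18696.96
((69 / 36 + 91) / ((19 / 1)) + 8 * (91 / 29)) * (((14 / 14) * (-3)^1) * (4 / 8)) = -198319 / 4408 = -44.99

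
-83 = -83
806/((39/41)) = 2542/3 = 847.33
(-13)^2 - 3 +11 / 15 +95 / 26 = 66451 / 390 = 170.39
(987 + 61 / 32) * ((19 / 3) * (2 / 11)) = 601255 / 528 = 1138.74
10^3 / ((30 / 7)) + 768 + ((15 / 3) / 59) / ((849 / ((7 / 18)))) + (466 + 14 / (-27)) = 440845337 / 300546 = 1466.81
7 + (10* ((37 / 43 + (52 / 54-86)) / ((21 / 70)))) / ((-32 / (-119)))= -10427.39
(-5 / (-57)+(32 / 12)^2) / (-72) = -1231 / 12312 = -0.10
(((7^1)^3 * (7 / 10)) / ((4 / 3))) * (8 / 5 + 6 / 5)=50421 / 100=504.21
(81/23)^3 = 531441/12167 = 43.68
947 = 947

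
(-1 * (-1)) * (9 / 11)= 0.82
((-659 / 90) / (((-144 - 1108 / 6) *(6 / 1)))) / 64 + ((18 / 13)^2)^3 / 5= 77270246665787 / 54826371924480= 1.41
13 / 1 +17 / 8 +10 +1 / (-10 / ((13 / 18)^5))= 474382667 / 18895680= 25.11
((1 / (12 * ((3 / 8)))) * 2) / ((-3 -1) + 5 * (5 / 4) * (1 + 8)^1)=16 / 1881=0.01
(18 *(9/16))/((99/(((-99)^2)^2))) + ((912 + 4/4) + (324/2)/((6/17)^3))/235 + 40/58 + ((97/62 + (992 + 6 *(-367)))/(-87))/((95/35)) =946442281843561/96336840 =9824302.75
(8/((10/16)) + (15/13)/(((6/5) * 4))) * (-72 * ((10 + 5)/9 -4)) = 142401/65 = 2190.78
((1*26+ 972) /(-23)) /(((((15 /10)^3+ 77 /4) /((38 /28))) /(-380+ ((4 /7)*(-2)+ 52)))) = 174753792 /203987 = 856.69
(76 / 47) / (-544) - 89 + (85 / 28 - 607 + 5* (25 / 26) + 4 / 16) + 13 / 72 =-900073595 / 1308762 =-687.73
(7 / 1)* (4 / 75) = 28 / 75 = 0.37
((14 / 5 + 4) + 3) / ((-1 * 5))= -49 / 25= -1.96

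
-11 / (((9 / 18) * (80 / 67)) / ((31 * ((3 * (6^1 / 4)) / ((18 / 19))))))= -434093 / 160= -2713.08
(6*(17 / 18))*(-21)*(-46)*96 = 525504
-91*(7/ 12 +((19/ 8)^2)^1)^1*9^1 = -326235/ 64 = -5097.42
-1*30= -30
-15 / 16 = -0.94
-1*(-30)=30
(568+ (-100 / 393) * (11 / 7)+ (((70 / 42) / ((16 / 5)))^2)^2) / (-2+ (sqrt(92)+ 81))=218303236533659 / 29932209635328 - 2763332108021 * sqrt(23) / 14966104817664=6.41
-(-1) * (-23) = -23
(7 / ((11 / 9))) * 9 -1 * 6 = 501 / 11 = 45.55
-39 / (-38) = 39 / 38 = 1.03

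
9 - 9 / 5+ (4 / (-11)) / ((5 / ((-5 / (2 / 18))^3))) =364896 / 55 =6634.47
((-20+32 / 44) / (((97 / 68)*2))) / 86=-3604 / 45881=-0.08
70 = 70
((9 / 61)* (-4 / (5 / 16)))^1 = -576 / 305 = -1.89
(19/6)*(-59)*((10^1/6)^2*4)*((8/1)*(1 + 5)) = -896800/9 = -99644.44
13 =13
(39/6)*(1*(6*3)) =117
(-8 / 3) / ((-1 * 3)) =8 / 9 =0.89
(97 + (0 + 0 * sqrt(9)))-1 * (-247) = 344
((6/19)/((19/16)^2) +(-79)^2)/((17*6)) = 42808555/699618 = 61.19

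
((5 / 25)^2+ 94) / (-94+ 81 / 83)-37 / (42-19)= -11629984 / 4439575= -2.62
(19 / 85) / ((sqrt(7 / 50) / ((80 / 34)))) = 760 * sqrt(14) / 2023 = 1.41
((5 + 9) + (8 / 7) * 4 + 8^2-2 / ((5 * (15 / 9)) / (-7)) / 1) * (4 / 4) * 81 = 1194264 / 175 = 6824.37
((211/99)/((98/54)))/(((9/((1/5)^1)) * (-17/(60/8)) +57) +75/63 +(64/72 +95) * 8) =5697/3508736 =0.00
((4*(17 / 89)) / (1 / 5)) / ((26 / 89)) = 170 / 13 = 13.08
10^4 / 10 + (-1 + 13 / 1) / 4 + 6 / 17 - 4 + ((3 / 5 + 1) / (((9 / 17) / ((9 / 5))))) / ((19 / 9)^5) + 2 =1053902353213 / 1052342075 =1001.48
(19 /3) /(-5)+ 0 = -19 /15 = -1.27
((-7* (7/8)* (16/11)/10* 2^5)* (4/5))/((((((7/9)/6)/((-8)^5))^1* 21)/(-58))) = -4378853376/275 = -15923103.19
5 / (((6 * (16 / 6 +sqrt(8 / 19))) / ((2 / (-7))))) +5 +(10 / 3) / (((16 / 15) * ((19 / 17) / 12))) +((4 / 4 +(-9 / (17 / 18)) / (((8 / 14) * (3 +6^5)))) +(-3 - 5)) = 15 * sqrt(38) / 4004 +26371622559 / 838376539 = 31.48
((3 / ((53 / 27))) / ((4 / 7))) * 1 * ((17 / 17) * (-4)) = -567 / 53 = -10.70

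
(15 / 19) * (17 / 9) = 85 / 57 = 1.49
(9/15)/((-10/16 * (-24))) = 0.04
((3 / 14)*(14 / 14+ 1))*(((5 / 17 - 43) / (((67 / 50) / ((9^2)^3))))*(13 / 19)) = -752361023700 / 151487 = -4966505.53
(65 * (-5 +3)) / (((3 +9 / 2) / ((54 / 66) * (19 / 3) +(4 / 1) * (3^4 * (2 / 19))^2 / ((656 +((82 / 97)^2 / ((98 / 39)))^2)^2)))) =-433584489920226935513868005745904 / 4826728408807203925194652090475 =-89.83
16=16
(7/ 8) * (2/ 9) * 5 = 0.97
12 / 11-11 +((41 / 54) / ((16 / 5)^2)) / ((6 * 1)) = -9029621 / 912384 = -9.90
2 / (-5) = -2 / 5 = -0.40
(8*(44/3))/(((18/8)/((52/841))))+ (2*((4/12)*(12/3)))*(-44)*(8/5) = -184.51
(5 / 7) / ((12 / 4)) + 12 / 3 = 89 / 21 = 4.24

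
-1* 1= -1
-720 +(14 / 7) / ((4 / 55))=-1385 / 2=-692.50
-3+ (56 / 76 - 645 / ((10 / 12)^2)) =-88451 / 95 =-931.06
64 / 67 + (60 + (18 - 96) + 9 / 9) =-1075 / 67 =-16.04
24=24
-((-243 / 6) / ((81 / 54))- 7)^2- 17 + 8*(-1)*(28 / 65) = -76469 / 65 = -1176.45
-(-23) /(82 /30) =8.41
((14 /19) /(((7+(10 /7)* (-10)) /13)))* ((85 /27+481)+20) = -17341688 /26163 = -662.83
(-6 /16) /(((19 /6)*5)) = -9 /380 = -0.02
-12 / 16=-3 / 4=-0.75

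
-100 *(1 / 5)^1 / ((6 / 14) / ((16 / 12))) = -560 / 9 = -62.22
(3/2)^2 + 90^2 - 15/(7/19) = 225723/28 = 8061.54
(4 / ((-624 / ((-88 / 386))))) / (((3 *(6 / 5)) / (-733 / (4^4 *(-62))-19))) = -16545925 / 2150433792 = -0.01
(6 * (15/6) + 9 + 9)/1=33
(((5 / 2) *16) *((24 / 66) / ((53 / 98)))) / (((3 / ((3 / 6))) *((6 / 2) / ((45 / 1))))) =39200 / 583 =67.24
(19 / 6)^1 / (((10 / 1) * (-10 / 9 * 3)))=-19 / 200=-0.10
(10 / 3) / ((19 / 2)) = 20 / 57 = 0.35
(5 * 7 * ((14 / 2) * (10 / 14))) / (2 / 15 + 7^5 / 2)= 5250 / 252109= 0.02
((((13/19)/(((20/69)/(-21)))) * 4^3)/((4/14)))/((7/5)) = -150696/19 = -7931.37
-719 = -719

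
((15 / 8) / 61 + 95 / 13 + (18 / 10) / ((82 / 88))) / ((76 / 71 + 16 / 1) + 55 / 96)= 10271711148 / 19549579205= 0.53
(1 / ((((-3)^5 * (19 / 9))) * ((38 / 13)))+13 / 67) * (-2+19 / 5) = 252551 / 725610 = 0.35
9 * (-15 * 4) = -540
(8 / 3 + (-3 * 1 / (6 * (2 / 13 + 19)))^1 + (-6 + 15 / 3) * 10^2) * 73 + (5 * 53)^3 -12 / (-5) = 46320275201 / 2490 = 18602520.16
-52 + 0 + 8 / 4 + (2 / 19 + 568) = 9844 / 19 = 518.11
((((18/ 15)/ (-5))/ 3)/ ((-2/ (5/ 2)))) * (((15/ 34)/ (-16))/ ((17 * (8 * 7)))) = -3/ 1035776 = -0.00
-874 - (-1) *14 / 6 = -871.67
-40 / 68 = -10 / 17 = -0.59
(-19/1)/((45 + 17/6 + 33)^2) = -684/235225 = -0.00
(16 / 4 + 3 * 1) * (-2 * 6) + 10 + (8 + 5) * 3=-35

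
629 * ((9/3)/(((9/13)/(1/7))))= 8177/21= 389.38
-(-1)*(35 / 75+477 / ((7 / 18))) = 128839 / 105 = 1227.04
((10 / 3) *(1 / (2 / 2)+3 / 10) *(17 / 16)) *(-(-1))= 221 / 48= 4.60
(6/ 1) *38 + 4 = 232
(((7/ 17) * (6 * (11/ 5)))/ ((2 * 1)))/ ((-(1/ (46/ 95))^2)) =-488796/ 767125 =-0.64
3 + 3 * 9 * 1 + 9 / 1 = 39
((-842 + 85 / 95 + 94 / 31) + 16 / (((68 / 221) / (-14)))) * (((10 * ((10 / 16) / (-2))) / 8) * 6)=69181275 / 18848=3670.48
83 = 83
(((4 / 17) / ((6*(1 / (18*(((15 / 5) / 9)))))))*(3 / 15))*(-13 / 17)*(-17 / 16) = 13 / 340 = 0.04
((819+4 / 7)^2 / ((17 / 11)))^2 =131076479928329881 / 693889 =188901221850.08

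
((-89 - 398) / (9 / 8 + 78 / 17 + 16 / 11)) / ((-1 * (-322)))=-364276 / 1726403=-0.21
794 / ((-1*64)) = -397 / 32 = -12.41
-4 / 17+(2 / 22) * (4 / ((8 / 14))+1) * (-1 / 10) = -288 / 935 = -0.31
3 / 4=0.75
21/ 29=0.72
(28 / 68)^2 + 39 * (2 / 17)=1375 / 289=4.76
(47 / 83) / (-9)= -47 / 747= -0.06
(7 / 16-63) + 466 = 6455 / 16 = 403.44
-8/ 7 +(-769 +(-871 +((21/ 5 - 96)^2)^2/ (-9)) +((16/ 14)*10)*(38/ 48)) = -103589883359/ 13125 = -7892562.54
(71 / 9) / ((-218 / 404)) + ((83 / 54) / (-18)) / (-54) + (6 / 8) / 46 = -240178123 / 16448427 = -14.60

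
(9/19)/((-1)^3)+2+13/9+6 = 1534/171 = 8.97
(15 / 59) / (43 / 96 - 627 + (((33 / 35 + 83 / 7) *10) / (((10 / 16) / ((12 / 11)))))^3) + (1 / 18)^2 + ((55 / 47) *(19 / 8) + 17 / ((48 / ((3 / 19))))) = 34518468588845272498783 / 12161829558044986296624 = 2.84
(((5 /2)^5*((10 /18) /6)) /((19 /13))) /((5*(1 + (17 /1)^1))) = 40625 /590976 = 0.07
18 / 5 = 3.60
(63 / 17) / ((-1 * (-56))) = 9 / 136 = 0.07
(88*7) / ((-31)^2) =616 / 961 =0.64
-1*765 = -765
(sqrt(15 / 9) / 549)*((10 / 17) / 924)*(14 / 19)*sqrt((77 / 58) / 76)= 5*sqrt(1272810) / 38692042092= 0.00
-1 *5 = -5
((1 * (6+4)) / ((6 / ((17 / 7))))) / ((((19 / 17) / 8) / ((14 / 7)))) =23120 / 399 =57.94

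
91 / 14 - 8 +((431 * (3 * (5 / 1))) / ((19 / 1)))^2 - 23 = 83574761 / 722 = 115754.52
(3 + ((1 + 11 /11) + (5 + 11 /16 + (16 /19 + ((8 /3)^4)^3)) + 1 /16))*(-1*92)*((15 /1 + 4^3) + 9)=-10571652425268968 /10097379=-1046969953.81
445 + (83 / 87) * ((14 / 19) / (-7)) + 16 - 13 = 740378 / 1653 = 447.90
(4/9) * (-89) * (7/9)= -2492/81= -30.77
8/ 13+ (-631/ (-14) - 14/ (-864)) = 1796677/ 39312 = 45.70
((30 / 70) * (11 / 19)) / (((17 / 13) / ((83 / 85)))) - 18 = -3423723 / 192185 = -17.81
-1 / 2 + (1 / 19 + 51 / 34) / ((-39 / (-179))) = 4910 / 741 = 6.63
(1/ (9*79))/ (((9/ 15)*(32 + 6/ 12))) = 2/ 27729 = 0.00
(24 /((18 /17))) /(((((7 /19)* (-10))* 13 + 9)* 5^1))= -1292 /11085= -0.12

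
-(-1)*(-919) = -919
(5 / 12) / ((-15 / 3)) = -1 / 12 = -0.08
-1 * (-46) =46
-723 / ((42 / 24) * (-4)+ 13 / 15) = 10845 / 92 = 117.88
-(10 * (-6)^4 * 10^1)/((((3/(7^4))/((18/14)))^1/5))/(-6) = 111132000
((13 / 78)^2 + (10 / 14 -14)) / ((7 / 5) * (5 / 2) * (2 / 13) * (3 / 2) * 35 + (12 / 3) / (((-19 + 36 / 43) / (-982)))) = -33921173 / 625657914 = -0.05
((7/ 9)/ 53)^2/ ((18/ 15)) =245/ 1365174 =0.00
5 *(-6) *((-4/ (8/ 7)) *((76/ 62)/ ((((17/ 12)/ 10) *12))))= 39900/ 527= 75.71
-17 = -17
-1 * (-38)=38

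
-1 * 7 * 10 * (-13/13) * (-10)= -700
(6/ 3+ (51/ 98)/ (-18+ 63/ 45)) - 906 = -7353391/ 8134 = -904.03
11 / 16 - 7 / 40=41 / 80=0.51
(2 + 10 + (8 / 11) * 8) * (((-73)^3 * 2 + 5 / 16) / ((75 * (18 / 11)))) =-22591793 / 200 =-112958.96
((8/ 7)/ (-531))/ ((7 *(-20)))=0.00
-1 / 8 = -0.12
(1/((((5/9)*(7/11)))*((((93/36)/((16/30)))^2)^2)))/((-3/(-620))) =138412032/130335625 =1.06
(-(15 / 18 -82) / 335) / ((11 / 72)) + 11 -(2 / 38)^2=12.58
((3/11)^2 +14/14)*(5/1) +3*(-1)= 287/121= 2.37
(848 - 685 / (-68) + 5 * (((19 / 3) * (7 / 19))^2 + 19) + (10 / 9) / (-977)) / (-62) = -65126853 / 4119032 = -15.81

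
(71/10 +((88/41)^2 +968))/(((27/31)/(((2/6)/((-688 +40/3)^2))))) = 510535001/619770983040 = 0.00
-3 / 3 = -1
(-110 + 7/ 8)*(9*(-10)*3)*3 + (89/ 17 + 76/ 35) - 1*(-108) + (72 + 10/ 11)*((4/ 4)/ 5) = 463497205/ 5236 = 88521.24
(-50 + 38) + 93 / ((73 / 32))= 2100 / 73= 28.77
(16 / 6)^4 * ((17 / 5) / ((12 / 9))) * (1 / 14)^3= 0.05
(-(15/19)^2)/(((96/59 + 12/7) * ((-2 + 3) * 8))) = -0.02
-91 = -91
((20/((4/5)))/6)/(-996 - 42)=-25/6228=-0.00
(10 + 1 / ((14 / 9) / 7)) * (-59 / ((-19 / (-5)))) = -8555 / 38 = -225.13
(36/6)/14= 0.43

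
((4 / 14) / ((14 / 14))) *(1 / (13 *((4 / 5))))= 5 / 182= 0.03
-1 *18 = -18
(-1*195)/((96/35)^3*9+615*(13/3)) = -8360625/122224499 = -0.07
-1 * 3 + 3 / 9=-8 / 3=-2.67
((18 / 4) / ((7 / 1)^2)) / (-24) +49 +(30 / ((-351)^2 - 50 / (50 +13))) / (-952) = 5068496256413 / 103446778064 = 49.00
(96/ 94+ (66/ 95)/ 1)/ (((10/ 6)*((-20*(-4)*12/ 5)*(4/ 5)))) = 3831/ 571520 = 0.01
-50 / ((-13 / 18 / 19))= 17100 / 13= 1315.38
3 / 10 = 0.30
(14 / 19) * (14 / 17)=196 / 323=0.61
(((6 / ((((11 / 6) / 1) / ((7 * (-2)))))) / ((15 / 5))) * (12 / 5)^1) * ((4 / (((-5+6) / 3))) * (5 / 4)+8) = -46368 / 55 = -843.05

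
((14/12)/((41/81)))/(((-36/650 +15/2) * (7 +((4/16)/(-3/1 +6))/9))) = 2211300/50062681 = 0.04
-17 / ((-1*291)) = 17 / 291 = 0.06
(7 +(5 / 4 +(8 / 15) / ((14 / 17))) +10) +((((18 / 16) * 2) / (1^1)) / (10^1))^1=16063 / 840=19.12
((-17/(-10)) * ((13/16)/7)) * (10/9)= 221/1008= 0.22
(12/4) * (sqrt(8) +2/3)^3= 440/9 +56 * sqrt(2)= 128.08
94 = 94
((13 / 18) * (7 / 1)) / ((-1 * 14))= -13 / 36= -0.36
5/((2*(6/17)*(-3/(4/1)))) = -85/9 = -9.44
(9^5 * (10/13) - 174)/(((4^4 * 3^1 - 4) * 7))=147057/17381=8.46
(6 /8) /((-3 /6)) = -3 /2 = -1.50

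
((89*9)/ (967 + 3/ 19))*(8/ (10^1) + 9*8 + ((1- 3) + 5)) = 5768001/ 91880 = 62.78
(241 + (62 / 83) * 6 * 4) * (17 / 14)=365347 / 1162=314.41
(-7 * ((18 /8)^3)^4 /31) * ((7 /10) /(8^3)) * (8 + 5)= -179907614738397 /2662879723520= -67.56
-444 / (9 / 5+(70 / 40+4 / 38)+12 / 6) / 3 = -56240 / 2149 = -26.17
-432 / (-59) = 432 / 59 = 7.32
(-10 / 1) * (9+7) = -160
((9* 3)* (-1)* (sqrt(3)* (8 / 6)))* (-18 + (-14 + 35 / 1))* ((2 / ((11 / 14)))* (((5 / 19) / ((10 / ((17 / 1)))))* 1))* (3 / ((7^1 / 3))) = -33048* sqrt(3) / 209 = -273.88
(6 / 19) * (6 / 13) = 36 / 247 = 0.15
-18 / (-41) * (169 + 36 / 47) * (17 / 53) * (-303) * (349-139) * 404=-62764370862480 / 102131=-614547697.20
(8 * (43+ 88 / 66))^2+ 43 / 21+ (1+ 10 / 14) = 7924909 / 63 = 125792.21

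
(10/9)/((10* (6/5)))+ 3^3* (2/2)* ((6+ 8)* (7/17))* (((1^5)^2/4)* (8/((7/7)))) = 285853/918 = 311.39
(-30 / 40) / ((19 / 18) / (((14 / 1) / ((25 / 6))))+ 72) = -1134 / 109339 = -0.01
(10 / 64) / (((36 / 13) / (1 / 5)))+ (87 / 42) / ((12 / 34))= 47419 / 8064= 5.88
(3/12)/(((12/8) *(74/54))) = 9/74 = 0.12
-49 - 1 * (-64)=15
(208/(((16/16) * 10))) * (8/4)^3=832/5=166.40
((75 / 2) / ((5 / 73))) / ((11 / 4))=2190 / 11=199.09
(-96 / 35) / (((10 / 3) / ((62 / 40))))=-1116 / 875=-1.28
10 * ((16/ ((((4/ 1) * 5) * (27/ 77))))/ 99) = 56/ 243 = 0.23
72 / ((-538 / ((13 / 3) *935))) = -542.23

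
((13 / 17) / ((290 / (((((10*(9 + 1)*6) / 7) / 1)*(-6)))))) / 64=-585 / 27608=-0.02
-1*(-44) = 44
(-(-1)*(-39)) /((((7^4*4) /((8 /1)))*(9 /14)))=-52 /1029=-0.05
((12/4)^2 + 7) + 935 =951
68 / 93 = 0.73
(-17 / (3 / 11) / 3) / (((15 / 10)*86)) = -187 / 1161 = -0.16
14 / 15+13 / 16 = 419 / 240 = 1.75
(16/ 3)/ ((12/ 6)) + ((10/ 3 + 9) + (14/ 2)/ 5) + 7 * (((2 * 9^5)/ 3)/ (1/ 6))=8266942/ 5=1653388.40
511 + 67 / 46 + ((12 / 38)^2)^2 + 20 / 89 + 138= 347165984193 / 533534174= 650.69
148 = 148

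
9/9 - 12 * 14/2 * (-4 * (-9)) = -3023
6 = 6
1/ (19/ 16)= 16/ 19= 0.84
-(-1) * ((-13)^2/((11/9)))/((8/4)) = 1521/22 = 69.14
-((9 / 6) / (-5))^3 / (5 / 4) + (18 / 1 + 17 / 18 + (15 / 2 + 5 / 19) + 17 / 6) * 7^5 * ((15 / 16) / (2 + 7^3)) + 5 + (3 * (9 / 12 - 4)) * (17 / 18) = 105796372181 / 78660000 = 1344.98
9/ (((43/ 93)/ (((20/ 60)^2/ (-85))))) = -93/ 3655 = -0.03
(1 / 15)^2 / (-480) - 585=-63180001 / 108000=-585.00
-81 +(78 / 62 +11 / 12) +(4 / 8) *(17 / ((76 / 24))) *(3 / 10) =-78.02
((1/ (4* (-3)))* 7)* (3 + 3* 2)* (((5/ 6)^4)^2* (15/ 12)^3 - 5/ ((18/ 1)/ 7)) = 1121335285/ 143327232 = 7.82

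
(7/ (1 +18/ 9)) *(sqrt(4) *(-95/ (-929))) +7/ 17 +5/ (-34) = 0.74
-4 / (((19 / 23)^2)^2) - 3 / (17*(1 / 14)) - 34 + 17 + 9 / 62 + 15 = -1773943095 / 137358334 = -12.91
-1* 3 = -3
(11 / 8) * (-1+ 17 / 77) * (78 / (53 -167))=195 / 266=0.73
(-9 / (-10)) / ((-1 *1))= -9 / 10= -0.90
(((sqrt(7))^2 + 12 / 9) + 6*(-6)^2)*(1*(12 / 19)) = 2692 / 19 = 141.68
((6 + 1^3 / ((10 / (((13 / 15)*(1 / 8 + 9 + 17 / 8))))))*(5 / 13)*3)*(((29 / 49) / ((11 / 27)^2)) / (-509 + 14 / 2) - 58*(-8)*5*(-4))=-1778343213069 / 23810864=-74686.21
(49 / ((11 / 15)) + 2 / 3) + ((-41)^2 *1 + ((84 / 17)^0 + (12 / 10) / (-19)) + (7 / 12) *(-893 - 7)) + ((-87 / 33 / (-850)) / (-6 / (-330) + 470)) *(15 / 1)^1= 1124614308551 / 918486030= 1224.42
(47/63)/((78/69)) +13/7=589/234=2.52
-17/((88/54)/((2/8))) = -459/176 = -2.61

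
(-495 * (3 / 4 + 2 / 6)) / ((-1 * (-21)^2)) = 1.22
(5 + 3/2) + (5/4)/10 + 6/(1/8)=437/8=54.62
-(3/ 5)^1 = -3/ 5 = -0.60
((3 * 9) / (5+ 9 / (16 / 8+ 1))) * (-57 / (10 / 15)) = -4617 / 16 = -288.56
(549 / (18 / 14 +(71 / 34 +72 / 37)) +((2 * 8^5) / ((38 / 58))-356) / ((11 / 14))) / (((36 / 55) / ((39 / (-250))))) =-2693299207053 / 89009300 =-30258.63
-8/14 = -4/7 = -0.57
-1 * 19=-19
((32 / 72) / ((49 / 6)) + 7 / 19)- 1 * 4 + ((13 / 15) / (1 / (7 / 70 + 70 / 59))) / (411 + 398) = -23834834873 / 6665634150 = -3.58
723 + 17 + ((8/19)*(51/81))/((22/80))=4181260/5643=740.96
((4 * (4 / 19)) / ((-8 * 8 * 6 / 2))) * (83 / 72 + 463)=-33419 / 16416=-2.04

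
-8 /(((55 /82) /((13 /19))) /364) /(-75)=3104192 /78375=39.61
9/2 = 4.50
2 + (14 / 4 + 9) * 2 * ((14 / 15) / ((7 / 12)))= 42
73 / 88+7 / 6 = 527 / 264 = 2.00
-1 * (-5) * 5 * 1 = 25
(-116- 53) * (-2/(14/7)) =169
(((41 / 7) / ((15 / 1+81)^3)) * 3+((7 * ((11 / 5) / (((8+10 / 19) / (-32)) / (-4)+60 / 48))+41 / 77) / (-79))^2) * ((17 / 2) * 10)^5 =2976487298628420071582499875 / 27971176981764538368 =106412658.31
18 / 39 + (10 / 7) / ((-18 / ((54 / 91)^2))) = 25134 / 57967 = 0.43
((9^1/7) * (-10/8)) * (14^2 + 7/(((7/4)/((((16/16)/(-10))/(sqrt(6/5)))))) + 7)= -1305/4 + 3 * sqrt(30)/28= -325.66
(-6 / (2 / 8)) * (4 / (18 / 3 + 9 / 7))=-224 / 17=-13.18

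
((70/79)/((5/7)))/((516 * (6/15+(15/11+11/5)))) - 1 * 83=-368789213/4443276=-83.00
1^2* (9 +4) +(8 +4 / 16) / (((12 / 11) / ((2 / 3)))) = 433 / 24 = 18.04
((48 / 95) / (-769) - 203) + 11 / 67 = -992820666 / 4894685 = -202.84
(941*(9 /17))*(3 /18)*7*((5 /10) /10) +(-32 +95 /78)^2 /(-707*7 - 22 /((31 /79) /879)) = 50498200893931 /1738749827880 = 29.04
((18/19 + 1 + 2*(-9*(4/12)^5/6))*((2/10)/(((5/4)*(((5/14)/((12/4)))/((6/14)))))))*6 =47648/7125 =6.69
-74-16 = -90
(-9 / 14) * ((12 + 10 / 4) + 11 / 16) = -2187 / 224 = -9.76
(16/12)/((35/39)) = 52/35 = 1.49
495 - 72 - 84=339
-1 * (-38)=38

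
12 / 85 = 0.14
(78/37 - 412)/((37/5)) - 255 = -424925/1369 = -310.39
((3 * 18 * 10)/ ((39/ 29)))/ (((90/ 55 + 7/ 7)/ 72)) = 10966.15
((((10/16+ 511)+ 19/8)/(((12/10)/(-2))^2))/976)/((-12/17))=-2.07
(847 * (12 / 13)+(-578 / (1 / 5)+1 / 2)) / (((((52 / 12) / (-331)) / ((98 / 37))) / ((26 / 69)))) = 160677.03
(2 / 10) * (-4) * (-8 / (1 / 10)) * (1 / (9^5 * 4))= 16 / 59049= 0.00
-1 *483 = -483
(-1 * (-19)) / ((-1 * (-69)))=19 / 69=0.28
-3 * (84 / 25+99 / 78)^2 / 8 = -27162243 / 3380000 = -8.04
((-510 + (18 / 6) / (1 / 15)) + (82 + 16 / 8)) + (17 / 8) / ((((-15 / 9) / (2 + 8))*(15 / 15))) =-1575 / 4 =-393.75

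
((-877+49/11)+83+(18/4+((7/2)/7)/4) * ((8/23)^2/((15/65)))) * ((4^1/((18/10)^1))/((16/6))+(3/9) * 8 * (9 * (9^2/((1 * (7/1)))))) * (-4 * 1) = 321506466266/366597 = 877002.45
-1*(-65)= 65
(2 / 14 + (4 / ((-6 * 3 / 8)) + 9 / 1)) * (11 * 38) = 193952 / 63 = 3078.60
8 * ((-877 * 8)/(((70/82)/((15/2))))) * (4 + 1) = -17259360/7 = -2465622.86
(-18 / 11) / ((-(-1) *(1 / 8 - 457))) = 144 / 40205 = 0.00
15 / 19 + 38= 38.79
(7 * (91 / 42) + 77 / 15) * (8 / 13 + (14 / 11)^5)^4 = 95420691908265798728817408000 / 19214412605268846422789761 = 4966.10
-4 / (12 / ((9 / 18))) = -1 / 6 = -0.17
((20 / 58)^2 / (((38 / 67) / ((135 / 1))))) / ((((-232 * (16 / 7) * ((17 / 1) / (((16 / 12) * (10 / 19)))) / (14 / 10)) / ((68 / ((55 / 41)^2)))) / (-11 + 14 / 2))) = 496685070 / 1065335909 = 0.47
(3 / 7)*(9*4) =108 / 7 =15.43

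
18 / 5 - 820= -4082 / 5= -816.40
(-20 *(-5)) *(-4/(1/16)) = -6400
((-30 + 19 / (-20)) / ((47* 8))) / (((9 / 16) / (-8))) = 2476 / 2115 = 1.17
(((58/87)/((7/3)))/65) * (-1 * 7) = -0.03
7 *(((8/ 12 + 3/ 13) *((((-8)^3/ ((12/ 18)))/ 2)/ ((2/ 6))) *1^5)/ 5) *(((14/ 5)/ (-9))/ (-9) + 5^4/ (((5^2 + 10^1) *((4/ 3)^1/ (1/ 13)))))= -35161504/ 22815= -1541.16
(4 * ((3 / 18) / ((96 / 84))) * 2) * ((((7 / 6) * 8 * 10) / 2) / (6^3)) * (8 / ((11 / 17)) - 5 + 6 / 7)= 2.07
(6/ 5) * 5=6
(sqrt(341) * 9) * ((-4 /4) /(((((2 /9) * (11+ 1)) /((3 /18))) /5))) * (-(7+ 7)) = 315 * sqrt(341) /8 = 727.11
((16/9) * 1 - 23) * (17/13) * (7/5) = -22729/585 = -38.85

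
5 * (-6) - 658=-688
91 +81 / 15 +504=3002 / 5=600.40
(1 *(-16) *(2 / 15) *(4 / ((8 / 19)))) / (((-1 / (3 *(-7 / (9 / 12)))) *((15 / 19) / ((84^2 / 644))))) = -4528384 / 575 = -7875.45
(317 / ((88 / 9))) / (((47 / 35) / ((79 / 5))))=1577709 / 4136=381.46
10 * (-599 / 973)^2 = 3588010 / 946729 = 3.79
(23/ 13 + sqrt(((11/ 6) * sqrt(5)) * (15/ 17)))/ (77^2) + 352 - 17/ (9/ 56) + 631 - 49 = sqrt(374) * 5^(3/ 4)/ 201586 + 574532165/ 693693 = 828.22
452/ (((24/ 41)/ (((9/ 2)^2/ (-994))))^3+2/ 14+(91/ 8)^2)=-274700412419328/ 14338681891790843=-0.02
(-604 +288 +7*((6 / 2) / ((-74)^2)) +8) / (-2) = 1686587 / 10952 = 154.00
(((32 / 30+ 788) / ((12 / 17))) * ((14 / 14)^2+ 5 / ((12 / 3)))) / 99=4573 / 180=25.41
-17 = -17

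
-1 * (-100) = 100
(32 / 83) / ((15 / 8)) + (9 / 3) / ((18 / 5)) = 2587 / 2490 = 1.04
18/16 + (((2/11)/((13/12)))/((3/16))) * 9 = 10503/1144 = 9.18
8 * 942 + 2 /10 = 37681 /5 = 7536.20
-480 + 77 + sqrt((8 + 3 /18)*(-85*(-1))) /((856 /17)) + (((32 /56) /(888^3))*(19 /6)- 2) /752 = -2228198867854829 /5528992960512 + 119*sqrt(510) /5136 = -402.48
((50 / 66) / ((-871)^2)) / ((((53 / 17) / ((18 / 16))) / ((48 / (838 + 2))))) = 255 / 12384055684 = 0.00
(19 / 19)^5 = 1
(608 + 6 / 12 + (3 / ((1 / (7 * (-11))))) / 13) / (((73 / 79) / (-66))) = -40040913 / 949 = -42192.74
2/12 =1/6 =0.17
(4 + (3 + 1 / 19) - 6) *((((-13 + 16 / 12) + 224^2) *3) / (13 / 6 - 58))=-3611832 / 1273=-2837.26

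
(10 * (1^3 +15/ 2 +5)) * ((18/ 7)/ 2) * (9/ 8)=10935/ 56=195.27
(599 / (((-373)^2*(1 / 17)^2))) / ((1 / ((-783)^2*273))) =28974158816967 / 139129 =208253914.12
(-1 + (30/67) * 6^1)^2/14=12769/62846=0.20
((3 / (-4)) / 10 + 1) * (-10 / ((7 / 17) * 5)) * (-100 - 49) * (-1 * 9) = -843489 / 140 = -6024.92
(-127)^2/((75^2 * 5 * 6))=16129/168750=0.10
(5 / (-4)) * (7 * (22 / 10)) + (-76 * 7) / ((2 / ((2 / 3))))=-2359 / 12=-196.58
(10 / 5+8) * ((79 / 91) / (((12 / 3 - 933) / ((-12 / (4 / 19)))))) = 0.53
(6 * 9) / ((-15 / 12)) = -216 / 5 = -43.20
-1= -1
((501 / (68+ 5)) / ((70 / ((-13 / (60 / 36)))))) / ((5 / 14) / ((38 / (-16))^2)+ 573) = -7053579 / 5285678150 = -0.00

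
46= 46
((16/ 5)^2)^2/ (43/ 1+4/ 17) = 1114112/ 459375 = 2.43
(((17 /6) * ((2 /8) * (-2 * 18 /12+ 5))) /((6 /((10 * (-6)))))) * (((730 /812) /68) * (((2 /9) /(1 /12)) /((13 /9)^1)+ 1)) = -67525 /126672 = -0.53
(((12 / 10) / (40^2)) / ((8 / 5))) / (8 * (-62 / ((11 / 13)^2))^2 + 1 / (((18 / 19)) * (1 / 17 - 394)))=2647370979 / 338804787229020800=0.00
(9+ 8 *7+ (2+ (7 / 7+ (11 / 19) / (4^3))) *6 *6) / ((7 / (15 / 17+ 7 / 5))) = 56.51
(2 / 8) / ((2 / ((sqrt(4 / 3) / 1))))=sqrt(3) / 12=0.14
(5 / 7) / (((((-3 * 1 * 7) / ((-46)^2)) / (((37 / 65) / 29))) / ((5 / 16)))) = -0.44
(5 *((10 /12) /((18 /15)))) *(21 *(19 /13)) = 16625 /156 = 106.57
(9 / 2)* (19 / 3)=57 / 2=28.50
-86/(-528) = 43/264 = 0.16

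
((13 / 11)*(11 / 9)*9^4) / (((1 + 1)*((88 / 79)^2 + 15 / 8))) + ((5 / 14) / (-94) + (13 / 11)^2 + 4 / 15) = 565706593073863 / 371578002180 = 1522.44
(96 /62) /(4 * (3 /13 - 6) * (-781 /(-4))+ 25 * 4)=-624 /1775525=-0.00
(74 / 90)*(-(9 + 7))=-592 / 45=-13.16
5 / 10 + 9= 19 / 2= 9.50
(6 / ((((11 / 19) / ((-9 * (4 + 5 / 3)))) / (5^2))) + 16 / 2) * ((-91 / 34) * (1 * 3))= 19828263 / 187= 106033.49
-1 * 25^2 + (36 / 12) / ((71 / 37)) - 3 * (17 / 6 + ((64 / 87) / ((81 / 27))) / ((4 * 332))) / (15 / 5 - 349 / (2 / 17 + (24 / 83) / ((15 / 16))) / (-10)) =-10879300073086 / 17447729215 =-623.54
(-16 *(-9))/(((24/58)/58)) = 20184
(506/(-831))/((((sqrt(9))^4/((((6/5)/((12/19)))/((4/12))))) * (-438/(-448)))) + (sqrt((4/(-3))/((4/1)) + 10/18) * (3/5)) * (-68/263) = -68 * sqrt(2)/1315 - 1076768/24568515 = -0.12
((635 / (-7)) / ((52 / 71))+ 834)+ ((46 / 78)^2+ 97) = 34389295 / 42588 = 807.49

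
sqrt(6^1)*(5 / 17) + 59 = 5*sqrt(6) / 17 + 59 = 59.72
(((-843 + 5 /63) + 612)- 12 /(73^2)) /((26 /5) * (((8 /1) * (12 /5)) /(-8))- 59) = 1938176200 /599944149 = 3.23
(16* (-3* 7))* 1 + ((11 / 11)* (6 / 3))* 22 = -292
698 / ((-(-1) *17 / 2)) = 1396 / 17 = 82.12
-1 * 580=-580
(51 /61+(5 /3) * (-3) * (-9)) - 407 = -22031 /61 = -361.16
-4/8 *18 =-9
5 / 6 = 0.83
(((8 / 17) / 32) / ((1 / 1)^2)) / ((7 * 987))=1 / 469812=0.00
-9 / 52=-0.17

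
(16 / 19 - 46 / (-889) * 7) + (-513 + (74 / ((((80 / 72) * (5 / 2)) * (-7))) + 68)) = -189010883 / 422275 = -447.60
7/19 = 0.37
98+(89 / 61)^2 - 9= 339090 / 3721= 91.13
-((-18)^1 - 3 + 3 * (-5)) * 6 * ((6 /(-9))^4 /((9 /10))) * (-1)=-1280 /27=-47.41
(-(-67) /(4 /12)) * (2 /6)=67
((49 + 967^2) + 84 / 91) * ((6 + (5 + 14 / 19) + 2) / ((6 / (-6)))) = -3172926366 / 247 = -12845855.73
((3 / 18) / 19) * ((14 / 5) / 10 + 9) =116 / 1425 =0.08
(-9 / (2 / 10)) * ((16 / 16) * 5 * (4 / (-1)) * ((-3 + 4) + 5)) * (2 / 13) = 10800 / 13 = 830.77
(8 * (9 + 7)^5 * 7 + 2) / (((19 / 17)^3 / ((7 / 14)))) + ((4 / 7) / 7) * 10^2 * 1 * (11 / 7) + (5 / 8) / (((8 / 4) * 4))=21030237.98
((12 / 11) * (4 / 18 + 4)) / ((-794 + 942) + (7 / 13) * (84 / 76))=37544 / 1211199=0.03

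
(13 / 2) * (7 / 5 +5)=208 / 5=41.60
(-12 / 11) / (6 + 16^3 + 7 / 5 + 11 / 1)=-15 / 56573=-0.00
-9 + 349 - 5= 335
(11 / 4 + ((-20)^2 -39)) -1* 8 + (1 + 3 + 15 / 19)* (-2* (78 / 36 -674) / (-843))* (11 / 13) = 67135025 / 192204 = 349.29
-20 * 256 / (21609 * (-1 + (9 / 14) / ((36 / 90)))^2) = -81920 / 127449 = -0.64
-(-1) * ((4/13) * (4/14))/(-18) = -4/819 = -0.00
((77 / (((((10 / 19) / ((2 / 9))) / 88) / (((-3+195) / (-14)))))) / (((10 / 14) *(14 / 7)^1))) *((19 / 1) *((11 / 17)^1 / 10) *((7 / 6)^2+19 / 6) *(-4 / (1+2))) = 35087374784 / 172125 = 203848.22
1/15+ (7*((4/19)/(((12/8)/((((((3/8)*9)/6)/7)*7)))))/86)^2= 10686439/160197360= 0.07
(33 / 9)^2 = 121 / 9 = 13.44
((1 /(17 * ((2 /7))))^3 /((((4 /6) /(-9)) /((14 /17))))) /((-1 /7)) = 453789 /668168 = 0.68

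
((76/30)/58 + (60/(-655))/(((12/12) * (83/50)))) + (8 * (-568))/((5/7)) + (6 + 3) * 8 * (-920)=-343387835021/4729755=-72601.61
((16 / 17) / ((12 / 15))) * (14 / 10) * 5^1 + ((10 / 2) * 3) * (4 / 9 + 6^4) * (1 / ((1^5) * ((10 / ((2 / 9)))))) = 202136 / 459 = 440.38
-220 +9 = -211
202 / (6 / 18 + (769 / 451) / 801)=36486351 / 60593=602.15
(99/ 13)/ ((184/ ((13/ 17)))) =99/ 3128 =0.03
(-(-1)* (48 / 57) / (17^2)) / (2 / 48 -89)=-384 / 11723285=-0.00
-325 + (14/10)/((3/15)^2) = -290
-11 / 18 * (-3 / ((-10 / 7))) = -77 / 60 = -1.28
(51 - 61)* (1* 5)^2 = -250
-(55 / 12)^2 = -3025 / 144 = -21.01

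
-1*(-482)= 482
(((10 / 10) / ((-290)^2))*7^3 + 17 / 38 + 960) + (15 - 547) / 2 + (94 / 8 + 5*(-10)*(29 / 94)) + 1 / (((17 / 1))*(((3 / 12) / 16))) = 221683840002 / 319180525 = 694.54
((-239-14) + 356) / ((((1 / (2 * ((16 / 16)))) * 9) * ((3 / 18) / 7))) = 2884 / 3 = 961.33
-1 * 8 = -8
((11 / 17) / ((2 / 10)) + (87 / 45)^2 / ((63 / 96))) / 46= 717379 / 3694950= 0.19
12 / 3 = 4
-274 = -274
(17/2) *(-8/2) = -34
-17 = -17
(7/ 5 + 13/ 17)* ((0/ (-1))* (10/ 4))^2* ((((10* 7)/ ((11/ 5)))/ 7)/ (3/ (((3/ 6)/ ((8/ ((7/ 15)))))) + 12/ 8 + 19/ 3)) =0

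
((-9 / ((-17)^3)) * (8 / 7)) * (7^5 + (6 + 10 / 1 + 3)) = 35.23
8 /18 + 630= 5674 /9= 630.44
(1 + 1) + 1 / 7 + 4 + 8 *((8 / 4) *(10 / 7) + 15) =149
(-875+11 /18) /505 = -15739 /9090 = -1.73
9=9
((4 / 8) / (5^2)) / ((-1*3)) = -1 / 150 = -0.01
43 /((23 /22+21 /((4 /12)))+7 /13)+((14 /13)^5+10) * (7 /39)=242563343728 /89155989039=2.72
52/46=1.13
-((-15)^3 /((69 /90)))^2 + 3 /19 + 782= -194771826031 /10051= -19378353.00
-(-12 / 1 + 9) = 3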